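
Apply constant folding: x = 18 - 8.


18 - 8 = 10 at compile time
Optimized: x = 10


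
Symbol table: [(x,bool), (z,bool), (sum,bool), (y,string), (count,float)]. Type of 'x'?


Lookup 'x' → type bool


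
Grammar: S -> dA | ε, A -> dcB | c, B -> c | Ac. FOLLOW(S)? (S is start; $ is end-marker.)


$ ∈ FOLLOW(S). For each A -> αBβ: add FIRST(β)\{ε} to FOLLOW(B); if β nullable, add FOLLOW(A).
FOLLOW(S) = {$}


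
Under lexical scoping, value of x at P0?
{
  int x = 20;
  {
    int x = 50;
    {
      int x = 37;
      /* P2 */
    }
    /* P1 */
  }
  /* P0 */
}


x declared in the same block as P0
x = 20


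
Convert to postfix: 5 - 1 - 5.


Left to right (same or higher precedence on left)
Postfix: 5 1 - 5 -


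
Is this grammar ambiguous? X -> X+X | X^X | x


'x+x^x' has two parse trees (no precedence encoded between + and ^)
Ambiguous


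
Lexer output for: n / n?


Scan left to right, longest-match per lexeme
Tokens: ID(n), OP(/), ID(n)


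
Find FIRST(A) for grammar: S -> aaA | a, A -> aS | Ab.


Per alternative of A: FIRST(aS) = {a}; FIRST(Ab) = {a}
FIRST(A) = {a}


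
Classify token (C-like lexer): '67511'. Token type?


Pattern: digits only
Type: INTEGER_LITERAL


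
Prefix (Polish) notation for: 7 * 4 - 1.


left-to-right (same/higher precedence on left): tree is (- (* 7 4) 1)
Prefix: - * 7 4 1


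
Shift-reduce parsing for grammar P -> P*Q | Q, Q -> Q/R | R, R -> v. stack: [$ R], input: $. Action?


'R' (not preceded by Q/) is the handle for Q -> R
Action: reduce (Q -> R)


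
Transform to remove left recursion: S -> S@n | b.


Left-recursive alternatives: S@n; non-recursive: b
Introduce S': S -> bS', S' -> @nS' | ε


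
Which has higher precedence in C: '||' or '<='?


'<=' is relational (level 7); '||' is logical OR (level 1)
Higher level binds tighter
'<=' has higher precedence than '||'


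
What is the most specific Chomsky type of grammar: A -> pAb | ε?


Single nonterminal LHS, but p^n b^n is not regular
Classification: Type 2 (Context-Free)


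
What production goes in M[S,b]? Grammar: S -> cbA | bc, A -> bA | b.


For [S, b]: 'b' ∈ FIRST(bc)
Entry: S -> bc


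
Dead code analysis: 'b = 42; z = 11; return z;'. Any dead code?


b is assigned but never read
Dead: 'b = 42'


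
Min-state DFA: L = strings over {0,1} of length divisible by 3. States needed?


Track length mod 3: states 0..2, accept at 0
Minimal DFA: 3 states


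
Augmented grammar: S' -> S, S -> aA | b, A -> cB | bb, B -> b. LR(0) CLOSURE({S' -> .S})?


Start: S' -> .S
For each item with dot before a nonterminal B, add B -> .γ for every B-production
Closure: [S' -> .S, S -> .aA, S -> .b]


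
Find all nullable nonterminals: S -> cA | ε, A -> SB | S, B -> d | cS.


A nonterminal is nullable iff some alternative derives ε (directly, or every symbol in it is nullable)
Nullable: {A, S}


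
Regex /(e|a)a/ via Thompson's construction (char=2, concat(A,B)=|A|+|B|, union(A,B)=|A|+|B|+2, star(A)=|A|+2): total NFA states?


Syntax tree has 3 char leaf(s), 1 union(s), 0 star(s)
chars contribute 3×2 = 6; each union adds +2; each star adds +2
Total: 6 + 2 + 0 = 8 states


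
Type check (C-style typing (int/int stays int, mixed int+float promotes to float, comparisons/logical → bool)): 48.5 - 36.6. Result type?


Operand types: float - float
Rule: mixed int/float promotes to float; int/int stays int
Result type: float


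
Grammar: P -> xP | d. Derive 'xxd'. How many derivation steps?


Derivation: P => xP => xxP => xxd
Steps: 3


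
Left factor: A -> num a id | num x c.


Common prefix: 'num'
Factored: A -> num A', A' -> a id | x c


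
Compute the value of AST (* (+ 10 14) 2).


Evaluate inner: (+ 10 14) = 24
Evaluate root: (* 24 2) = 48
Result: 48


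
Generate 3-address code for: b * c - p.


Break into single-operator statements:
t1 = b * c
t2 = t1 - p


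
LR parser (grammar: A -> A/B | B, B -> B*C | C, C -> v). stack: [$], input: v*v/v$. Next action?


no handle on stack; shift 'v'
Action: shift


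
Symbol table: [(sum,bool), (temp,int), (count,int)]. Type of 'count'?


Lookup 'count' → type int


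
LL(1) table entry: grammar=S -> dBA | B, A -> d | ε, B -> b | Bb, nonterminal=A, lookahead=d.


For [A, d]: 'd' ∈ FIRST(d)
Entry: A -> d


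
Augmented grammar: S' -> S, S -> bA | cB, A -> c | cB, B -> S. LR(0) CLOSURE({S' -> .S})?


Start: S' -> .S
For each item with dot before a nonterminal B, add B -> .γ for every B-production
Closure: [S' -> .S, S -> .bA, S -> .cB]


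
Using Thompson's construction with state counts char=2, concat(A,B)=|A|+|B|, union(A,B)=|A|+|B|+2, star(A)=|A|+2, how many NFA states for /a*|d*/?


Syntax tree has 2 char leaf(s), 1 union(s), 2 star(s)
chars contribute 2×2 = 4; each union adds +2; each star adds +2
Total: 4 + 2 + 4 = 10 states


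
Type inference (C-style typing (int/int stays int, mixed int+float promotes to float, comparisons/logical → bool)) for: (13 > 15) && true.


Operand types: bool && bool
Rule: logical operators take bool operands and yield bool
Result type: bool


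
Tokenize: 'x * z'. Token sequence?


Scan left to right, longest-match per lexeme
Tokens: ID(x), OP(*), ID(z)


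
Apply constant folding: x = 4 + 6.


4 + 6 = 10 at compile time
Optimized: x = 10


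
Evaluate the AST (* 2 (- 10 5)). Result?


Evaluate inner: (- 10 5) = 5
Evaluate root: (* 2 5) = 10
Result: 10


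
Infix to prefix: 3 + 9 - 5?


left-to-right (same/higher precedence on left): tree is (- (+ 3 9) 5)
Prefix: - + 3 9 5


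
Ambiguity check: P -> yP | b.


right-linear, alternatives start with distinct terminals 'y' vs 'b': unique leftmost derivation
Unambiguous


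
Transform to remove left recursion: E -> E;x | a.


Left-recursive alternatives: E;x; non-recursive: a
Introduce E': E -> aE', E' -> ;xE' | ε


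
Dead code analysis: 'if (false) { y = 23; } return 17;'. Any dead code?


condition is constant false, so the whole block is unreachable
Dead: 'if (false) { y = 23; }'


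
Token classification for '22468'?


Pattern: digits only
Type: INTEGER_LITERAL


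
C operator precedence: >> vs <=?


'>>' is shift (level 8); '<=' is relational (level 7)
Higher level binds tighter
'>>' has higher precedence than '<='


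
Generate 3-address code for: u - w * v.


Break into single-operator statements:
t1 = w * v
t2 = u - t1


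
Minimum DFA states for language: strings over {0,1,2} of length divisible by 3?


Track length mod 3: states 0..2, accept at 0
Minimal DFA: 3 states


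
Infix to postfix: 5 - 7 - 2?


Left to right (same or higher precedence on left)
Postfix: 5 7 - 2 -


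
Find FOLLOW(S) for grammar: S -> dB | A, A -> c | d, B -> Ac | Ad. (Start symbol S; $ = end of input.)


$ ∈ FOLLOW(S). For each A -> αBβ: add FIRST(β)\{ε} to FOLLOW(B); if β nullable, add FOLLOW(A).
FOLLOW(S) = {$}


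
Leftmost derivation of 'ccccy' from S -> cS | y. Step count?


Derivation: S => cS => ccS => cccS => ccccS => ccccy
Steps: 5


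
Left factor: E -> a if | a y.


Common prefix: 'a'
Factored: E -> a E', E' -> if | y


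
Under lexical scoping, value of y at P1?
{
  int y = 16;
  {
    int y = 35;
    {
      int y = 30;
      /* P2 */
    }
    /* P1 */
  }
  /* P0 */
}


y declared in the same block as P1
y = 35


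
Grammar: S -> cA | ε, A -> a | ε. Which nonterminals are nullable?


A nonterminal is nullable iff some alternative derives ε (directly, or every symbol in it is nullable)
Nullable: {A, S}


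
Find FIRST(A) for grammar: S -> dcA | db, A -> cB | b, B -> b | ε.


Per alternative of A: FIRST(cB) = {c}; FIRST(b) = {b}
FIRST(A) = {b, c}


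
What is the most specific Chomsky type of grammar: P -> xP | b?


Right-linear: every RHS is a terminal or a terminal followed by one nonterminal
Classification: Type 3 (Regular)


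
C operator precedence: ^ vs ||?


'^' is bitwise XOR (level 4); '||' is logical OR (level 1)
Higher level binds tighter
'^' has higher precedence than '||'


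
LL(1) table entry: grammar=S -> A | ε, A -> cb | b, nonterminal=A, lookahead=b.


For [A, b]: 'b' ∈ FIRST(b)
Entry: A -> b


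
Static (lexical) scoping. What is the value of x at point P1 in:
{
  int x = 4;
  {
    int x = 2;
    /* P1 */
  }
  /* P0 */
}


x declared in the same block as P1
x = 2


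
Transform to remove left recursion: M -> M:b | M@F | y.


Left-recursive alternatives: M:b, M@F; non-recursive: y
Introduce M': M -> yM', M' -> :bM' | @FM' | ε


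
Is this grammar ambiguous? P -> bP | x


right-linear, alternatives start with distinct terminals 'b' vs 'x': unique leftmost derivation
Unambiguous


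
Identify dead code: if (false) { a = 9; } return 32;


condition is constant false, so the whole block is unreachable
Dead: 'if (false) { a = 9; }'


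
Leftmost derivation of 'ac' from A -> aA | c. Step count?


Derivation: A => aA => ac
Steps: 2


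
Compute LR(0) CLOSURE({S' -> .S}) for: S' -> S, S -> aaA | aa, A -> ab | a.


Start: S' -> .S
For each item with dot before a nonterminal B, add B -> .γ for every B-production
Closure: [S' -> .S, S -> .aaA, S -> .aa]


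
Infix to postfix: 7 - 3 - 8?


Left to right (same or higher precedence on left)
Postfix: 7 3 - 8 -


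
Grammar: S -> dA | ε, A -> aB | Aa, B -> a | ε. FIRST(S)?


Per alternative of S: FIRST(dA) = {d}; FIRST(ε) = {ε}
FIRST(S) = {d, ε}


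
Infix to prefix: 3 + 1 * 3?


'*' binds tighter: tree is (+ 3 (* 1 3))
Prefix: + 3 * 1 3


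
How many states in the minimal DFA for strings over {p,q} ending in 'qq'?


Track the longest suffix of input matching a prefix of 'qq': 3 classes (prefixes of length 0..2)
Minimal DFA: 3 states


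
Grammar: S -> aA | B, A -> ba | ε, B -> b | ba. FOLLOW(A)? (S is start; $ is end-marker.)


$ ∈ FOLLOW(S). For each A -> αBβ: add FIRST(β)\{ε} to FOLLOW(B); if β nullable, add FOLLOW(A).
FOLLOW(A) = {$}


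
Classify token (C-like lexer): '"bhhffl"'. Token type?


Pattern: double-quoted sequence
Type: STRING_LITERAL


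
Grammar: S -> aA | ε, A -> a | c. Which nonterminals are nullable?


A nonterminal is nullable iff some alternative derives ε (directly, or every symbol in it is nullable)
Nullable: {S}


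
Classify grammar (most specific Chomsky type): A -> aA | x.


Right-linear: every RHS is a terminal or a terminal followed by one nonterminal
Classification: Type 3 (Regular)


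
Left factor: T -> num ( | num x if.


Common prefix: 'num'
Factored: T -> num T', T' -> ( | x if


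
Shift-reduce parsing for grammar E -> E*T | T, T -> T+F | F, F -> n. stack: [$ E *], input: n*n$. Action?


no handle ('E*' is not any RHS); shift 'n'
Action: shift


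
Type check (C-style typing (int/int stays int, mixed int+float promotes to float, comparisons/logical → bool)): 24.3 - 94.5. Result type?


Operand types: float - float
Rule: mixed int/float promotes to float; int/int stays int
Result type: float


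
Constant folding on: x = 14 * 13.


14 * 13 = 182 at compile time
Optimized: x = 182


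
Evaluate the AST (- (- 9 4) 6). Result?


Evaluate inner: (- 9 4) = 5
Evaluate root: (- 5 6) = -1
Result: -1


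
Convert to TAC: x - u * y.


Break into single-operator statements:
t1 = u * y
t2 = x - t1


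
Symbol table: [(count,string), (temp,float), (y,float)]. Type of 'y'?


Lookup 'y' → type float


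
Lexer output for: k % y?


Scan left to right, longest-match per lexeme
Tokens: ID(k), OP(%), ID(y)


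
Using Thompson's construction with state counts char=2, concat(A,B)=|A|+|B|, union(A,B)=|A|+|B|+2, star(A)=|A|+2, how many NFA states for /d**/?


Syntax tree has 1 char leaf(s), 0 union(s), 2 star(s)
chars contribute 1×2 = 2; each union adds +2; each star adds +2
Total: 2 + 0 + 4 = 6 states


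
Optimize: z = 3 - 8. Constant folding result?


3 - 8 = -5 at compile time
Optimized: z = -5


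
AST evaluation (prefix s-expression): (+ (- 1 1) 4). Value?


Evaluate inner: (- 1 1) = 0
Evaluate root: (+ 0 4) = 4
Result: 4


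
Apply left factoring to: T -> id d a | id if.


Common prefix: 'id'
Factored: T -> id T', T' -> d a | if


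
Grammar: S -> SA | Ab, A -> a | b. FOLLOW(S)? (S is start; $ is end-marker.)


$ ∈ FOLLOW(S). For each A -> αBβ: add FIRST(β)\{ε} to FOLLOW(B); if β nullable, add FOLLOW(A).
FOLLOW(S) = {$, a, b}


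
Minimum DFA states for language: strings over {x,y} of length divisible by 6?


Track length mod 6: states 0..5, accept at 0
Minimal DFA: 6 states


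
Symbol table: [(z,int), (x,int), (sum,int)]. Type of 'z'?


Lookup 'z' → type int


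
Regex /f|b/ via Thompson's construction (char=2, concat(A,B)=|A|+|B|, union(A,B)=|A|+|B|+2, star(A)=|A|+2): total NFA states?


Syntax tree has 2 char leaf(s), 1 union(s), 0 star(s)
chars contribute 2×2 = 4; each union adds +2; each star adds +2
Total: 4 + 2 + 0 = 6 states


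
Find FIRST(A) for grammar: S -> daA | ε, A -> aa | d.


Per alternative of A: FIRST(aa) = {a}; FIRST(d) = {d}
FIRST(A) = {a, d}


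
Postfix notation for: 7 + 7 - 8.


Left to right (same or higher precedence on left)
Postfix: 7 7 + 8 -


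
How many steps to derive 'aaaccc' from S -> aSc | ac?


Derivation: S => aSc => aaScc => aaaccc
Steps: 3


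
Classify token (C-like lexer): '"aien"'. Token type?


Pattern: double-quoted sequence
Type: STRING_LITERAL


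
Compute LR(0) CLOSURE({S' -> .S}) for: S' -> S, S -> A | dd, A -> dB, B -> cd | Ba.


Start: S' -> .S
For each item with dot before a nonterminal B, add B -> .γ for every B-production
Closure: [S' -> .S, S -> .A, S -> .dd, A -> .dB]


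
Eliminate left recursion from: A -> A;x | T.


Left-recursive alternatives: A;x; non-recursive: T
Introduce A': A -> TA', A' -> ;xA' | ε


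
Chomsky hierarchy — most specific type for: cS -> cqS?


LHS has context (more than one symbol) and |LHS| ≤ |RHS|
Classification: Type 1 (Context-Sensitive)


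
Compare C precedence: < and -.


'-' is additive (level 9); '<' is relational (level 7)
Higher level binds tighter
'-' has higher precedence than '<'


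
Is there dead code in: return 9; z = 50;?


statement follows a return and is unreachable
Dead: 'z = 50'


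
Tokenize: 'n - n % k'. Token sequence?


Scan left to right, longest-match per lexeme
Tokens: ID(n), OP(-), ID(n), OP(%), ID(k)


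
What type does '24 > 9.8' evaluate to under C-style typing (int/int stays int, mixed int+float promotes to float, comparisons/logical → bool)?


Operand types: int > float
Rule: comparison yields bool
Result type: bool


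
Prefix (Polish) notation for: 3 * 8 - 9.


left-to-right (same/higher precedence on left): tree is (- (* 3 8) 9)
Prefix: - * 3 8 9


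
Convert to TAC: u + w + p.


Break into single-operator statements:
t1 = u + w
t2 = t1 + p


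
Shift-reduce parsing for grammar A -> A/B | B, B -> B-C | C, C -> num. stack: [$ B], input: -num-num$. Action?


shift '-' to continue B -> B-C
Action: shift


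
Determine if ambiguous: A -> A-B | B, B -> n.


precedence layered via separate nonterminal B: deterministic
Unambiguous


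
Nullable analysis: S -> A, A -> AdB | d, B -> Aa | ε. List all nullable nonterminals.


A nonterminal is nullable iff some alternative derives ε (directly, or every symbol in it is nullable)
Nullable: {B}


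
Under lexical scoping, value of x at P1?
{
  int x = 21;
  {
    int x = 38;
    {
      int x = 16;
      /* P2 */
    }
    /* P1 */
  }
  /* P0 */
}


x declared in the same block as P1
x = 38


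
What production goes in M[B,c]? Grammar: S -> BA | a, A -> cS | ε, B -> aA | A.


For [B, c]: 'c' ∈ FIRST(A)
Entry: B -> A


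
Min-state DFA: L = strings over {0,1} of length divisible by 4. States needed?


Track length mod 4: states 0..3, accept at 0
Minimal DFA: 4 states


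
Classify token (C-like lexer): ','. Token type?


Pattern: delimiter/punctuation
Type: PUNCTUATION


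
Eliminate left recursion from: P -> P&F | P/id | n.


Left-recursive alternatives: P&F, P/id; non-recursive: n
Introduce P': P -> nP', P' -> &FP' | /idP' | ε


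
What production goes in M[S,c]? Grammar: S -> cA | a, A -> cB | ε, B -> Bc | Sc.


For [S, c]: 'c' ∈ FIRST(cA)
Entry: S -> cA


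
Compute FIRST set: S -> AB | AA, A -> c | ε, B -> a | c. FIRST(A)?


Per alternative of A: FIRST(c) = {c}; FIRST(ε) = {ε}
FIRST(A) = {c, ε}


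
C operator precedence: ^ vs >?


'>' is relational (level 7); '^' is bitwise XOR (level 4)
Higher level binds tighter
'>' has higher precedence than '^'


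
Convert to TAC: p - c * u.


Break into single-operator statements:
t1 = c * u
t2 = p - t1


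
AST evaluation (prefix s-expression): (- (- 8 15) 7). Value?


Evaluate inner: (- 8 15) = -7
Evaluate root: (- -7 7) = -14
Result: -14


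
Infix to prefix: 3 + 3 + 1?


left-to-right (same/higher precedence on left): tree is (+ (+ 3 3) 1)
Prefix: + + 3 3 1


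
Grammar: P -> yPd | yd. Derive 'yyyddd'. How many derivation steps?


Derivation: P => yPd => yyPdd => yyyddd
Steps: 3


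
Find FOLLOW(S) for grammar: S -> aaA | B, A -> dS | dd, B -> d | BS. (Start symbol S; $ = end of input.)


$ ∈ FOLLOW(S). For each A -> αBβ: add FIRST(β)\{ε} to FOLLOW(B); if β nullable, add FOLLOW(A).
FOLLOW(S) = {$, a, d}


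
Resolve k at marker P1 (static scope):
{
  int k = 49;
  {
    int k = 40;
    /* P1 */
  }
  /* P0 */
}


k declared in the same block as P1
k = 40


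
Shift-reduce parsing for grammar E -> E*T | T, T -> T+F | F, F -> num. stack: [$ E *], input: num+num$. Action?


no handle ('E*' is not any RHS); shift 'num'
Action: shift


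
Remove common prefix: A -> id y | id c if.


Common prefix: 'id'
Factored: A -> id A', A' -> y | c if


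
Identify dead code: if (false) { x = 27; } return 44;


condition is constant false, so the whole block is unreachable
Dead: 'if (false) { x = 27; }'


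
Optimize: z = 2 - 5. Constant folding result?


2 - 5 = -3 at compile time
Optimized: z = -3


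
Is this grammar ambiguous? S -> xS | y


right-linear, alternatives start with distinct terminals 'x' vs 'y': unique leftmost derivation
Unambiguous


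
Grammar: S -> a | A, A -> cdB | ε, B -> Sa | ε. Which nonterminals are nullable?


A nonterminal is nullable iff some alternative derives ε (directly, or every symbol in it is nullable)
Nullable: {A, B, S}


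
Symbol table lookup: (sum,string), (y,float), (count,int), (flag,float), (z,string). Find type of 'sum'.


Lookup 'sum' → type string


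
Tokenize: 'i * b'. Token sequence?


Scan left to right, longest-match per lexeme
Tokens: ID(i), OP(*), ID(b)


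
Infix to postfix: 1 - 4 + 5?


Left to right (same or higher precedence on left)
Postfix: 1 4 - 5 +


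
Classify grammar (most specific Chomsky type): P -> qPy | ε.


Single nonterminal LHS, but q^n y^n is not regular
Classification: Type 2 (Context-Free)


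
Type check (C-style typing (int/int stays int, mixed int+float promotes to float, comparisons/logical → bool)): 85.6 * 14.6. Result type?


Operand types: float * float
Rule: mixed int/float promotes to float; int/int stays int
Result type: float


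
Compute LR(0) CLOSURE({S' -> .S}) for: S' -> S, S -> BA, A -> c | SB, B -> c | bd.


Start: S' -> .S
For each item with dot before a nonterminal B, add B -> .γ for every B-production
Closure: [S' -> .S, S -> .BA, B -> .c, B -> .bd]


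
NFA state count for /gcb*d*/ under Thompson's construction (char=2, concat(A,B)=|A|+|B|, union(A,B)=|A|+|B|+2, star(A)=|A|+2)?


Syntax tree has 4 char leaf(s), 0 union(s), 2 star(s)
chars contribute 4×2 = 8; each union adds +2; each star adds +2
Total: 8 + 0 + 4 = 12 states


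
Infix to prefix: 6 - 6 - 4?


left-to-right (same/higher precedence on left): tree is (- (- 6 6) 4)
Prefix: - - 6 6 4


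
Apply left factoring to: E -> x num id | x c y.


Common prefix: 'x'
Factored: E -> x E', E' -> num id | c y


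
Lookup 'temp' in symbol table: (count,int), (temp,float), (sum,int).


Lookup 'temp' → type float


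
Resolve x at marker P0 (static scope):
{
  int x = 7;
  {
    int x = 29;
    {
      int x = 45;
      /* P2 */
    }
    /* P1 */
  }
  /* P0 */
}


x declared in the same block as P0
x = 7


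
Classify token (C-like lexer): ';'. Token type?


Pattern: delimiter/punctuation
Type: PUNCTUATION


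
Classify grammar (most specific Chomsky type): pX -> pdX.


LHS has context (more than one symbol) and |LHS| ≤ |RHS|
Classification: Type 1 (Context-Sensitive)


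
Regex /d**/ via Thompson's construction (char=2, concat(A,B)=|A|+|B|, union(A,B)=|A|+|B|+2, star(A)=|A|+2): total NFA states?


Syntax tree has 1 char leaf(s), 0 union(s), 2 star(s)
chars contribute 1×2 = 2; each union adds +2; each star adds +2
Total: 2 + 0 + 4 = 6 states


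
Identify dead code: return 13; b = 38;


statement follows a return and is unreachable
Dead: 'b = 38'


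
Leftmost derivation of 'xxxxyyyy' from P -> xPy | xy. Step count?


Derivation: P => xPy => xxPyy => xxxPyyy => xxxxyyyy
Steps: 4


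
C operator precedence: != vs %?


'%' is multiplicative (level 10); '!=' is equality (level 6)
Higher level binds tighter
'%' has higher precedence than '!='


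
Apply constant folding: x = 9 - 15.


9 - 15 = -6 at compile time
Optimized: x = -6


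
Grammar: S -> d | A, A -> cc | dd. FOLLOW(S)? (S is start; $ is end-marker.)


$ ∈ FOLLOW(S). For each A -> αBβ: add FIRST(β)\{ε} to FOLLOW(B); if β nullable, add FOLLOW(A).
FOLLOW(S) = {$}


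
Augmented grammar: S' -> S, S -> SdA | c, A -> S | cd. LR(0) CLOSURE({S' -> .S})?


Start: S' -> .S
For each item with dot before a nonterminal B, add B -> .γ for every B-production
Closure: [S' -> .S, S -> .SdA, S -> .c]


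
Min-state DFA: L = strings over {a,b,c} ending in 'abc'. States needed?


Track the longest suffix of input matching a prefix of 'abc': 4 classes (prefixes of length 0..3)
Minimal DFA: 4 states


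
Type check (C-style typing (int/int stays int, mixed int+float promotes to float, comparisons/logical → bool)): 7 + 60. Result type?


Operand types: int + int
Rule: mixed int/float promotes to float; int/int stays int
Result type: int


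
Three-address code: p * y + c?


Break into single-operator statements:
t1 = p * y
t2 = t1 + c


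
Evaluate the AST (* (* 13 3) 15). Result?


Evaluate inner: (* 13 3) = 39
Evaluate root: (* 39 15) = 585
Result: 585


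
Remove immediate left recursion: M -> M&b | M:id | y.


Left-recursive alternatives: M&b, M:id; non-recursive: y
Introduce M': M -> yM', M' -> &bM' | :idM' | ε


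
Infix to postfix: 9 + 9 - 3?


Left to right (same or higher precedence on left)
Postfix: 9 9 + 3 -


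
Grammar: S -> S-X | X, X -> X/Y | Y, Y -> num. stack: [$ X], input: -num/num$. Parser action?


lookahead ∉ {/} so X won't extend; reduce S -> X
Action: reduce (S -> X)


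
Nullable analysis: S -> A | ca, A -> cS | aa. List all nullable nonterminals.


A nonterminal is nullable iff some alternative derives ε (directly, or every symbol in it is nullable)
Nullable: {}


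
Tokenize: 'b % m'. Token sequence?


Scan left to right, longest-match per lexeme
Tokens: ID(b), OP(%), ID(m)


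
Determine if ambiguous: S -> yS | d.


right-linear, alternatives start with distinct terminals 'y' vs 'd': unique leftmost derivation
Unambiguous


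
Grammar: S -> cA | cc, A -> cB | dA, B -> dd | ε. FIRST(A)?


Per alternative of A: FIRST(cB) = {c}; FIRST(dA) = {d}
FIRST(A) = {c, d}


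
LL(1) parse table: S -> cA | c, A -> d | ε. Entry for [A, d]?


For [A, d]: 'd' ∈ FIRST(d)
Entry: A -> d


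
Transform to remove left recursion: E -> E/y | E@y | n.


Left-recursive alternatives: E/y, E@y; non-recursive: n
Introduce E': E -> nE', E' -> /yE' | @yE' | ε


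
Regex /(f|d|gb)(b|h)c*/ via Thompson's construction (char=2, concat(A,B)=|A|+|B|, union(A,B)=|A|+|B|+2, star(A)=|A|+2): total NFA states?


Syntax tree has 7 char leaf(s), 3 union(s), 1 star(s)
chars contribute 7×2 = 14; each union adds +2; each star adds +2
Total: 14 + 6 + 2 = 22 states


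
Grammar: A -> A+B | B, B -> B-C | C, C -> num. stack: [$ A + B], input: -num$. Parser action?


'-' can extend B; shift to build B -> B-C
Action: shift


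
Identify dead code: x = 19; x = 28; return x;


first assignment to x is overwritten before any read
Dead: 'x = 19'


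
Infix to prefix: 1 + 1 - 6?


left-to-right (same/higher precedence on left): tree is (- (+ 1 1) 6)
Prefix: - + 1 1 6


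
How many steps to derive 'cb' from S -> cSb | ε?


Derivation: S => cSb => cb
Steps: 2


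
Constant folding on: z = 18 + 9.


18 + 9 = 27 at compile time
Optimized: z = 27


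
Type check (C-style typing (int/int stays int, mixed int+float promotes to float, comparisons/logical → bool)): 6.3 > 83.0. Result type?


Operand types: float > float
Rule: comparison yields bool
Result type: bool


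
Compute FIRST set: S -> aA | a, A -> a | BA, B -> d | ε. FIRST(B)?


Per alternative of B: FIRST(d) = {d}; FIRST(ε) = {ε}
FIRST(B) = {d, ε}


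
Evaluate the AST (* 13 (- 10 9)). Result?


Evaluate inner: (- 10 9) = 1
Evaluate root: (* 13 1) = 13
Result: 13


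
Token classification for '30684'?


Pattern: digits only
Type: INTEGER_LITERAL


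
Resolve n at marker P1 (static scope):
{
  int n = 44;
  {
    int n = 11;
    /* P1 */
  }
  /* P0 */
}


n declared in the same block as P1
n = 11


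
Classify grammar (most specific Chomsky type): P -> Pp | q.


Left-linear: every RHS is a terminal or one nonterminal followed by a terminal
Classification: Type 3 (Regular)


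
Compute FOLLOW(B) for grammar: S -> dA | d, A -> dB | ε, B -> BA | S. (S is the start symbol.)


$ ∈ FOLLOW(S). For each A -> αBβ: add FIRST(β)\{ε} to FOLLOW(B); if β nullable, add FOLLOW(A).
FOLLOW(B) = {$, d}


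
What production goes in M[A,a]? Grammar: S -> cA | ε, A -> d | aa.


For [A, a]: 'a' ∈ FIRST(aa)
Entry: A -> aa


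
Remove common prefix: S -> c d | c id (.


Common prefix: 'c'
Factored: S -> c S', S' -> d | id (


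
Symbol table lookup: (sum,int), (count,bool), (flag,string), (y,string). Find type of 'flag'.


Lookup 'flag' → type string


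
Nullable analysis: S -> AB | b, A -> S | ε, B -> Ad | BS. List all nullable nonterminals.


A nonterminal is nullable iff some alternative derives ε (directly, or every symbol in it is nullable)
Nullable: {A}


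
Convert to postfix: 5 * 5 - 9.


Left to right (same or higher precedence on left)
Postfix: 5 5 * 9 -


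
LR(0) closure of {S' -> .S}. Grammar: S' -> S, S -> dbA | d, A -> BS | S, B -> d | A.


Start: S' -> .S
For each item with dot before a nonterminal B, add B -> .γ for every B-production
Closure: [S' -> .S, S -> .dbA, S -> .d]


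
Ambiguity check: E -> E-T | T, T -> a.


precedence layered via separate nonterminal T: deterministic
Unambiguous


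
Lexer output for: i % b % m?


Scan left to right, longest-match per lexeme
Tokens: ID(i), OP(%), ID(b), OP(%), ID(m)


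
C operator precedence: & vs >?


'>' is relational (level 7); '&' is bitwise AND (level 5)
Higher level binds tighter
'>' has higher precedence than '&'


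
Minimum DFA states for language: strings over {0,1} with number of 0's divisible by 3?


Track (count of 0) mod 3: states 0..2, accept at 0
Minimal DFA: 3 states


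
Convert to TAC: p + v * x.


Break into single-operator statements:
t1 = v * x
t2 = p + t1


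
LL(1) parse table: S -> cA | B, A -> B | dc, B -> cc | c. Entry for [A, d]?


For [A, d]: 'd' ∈ FIRST(dc)
Entry: A -> dc


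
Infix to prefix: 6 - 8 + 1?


left-to-right (same/higher precedence on left): tree is (+ (- 6 8) 1)
Prefix: + - 6 8 1


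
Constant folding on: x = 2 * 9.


2 * 9 = 18 at compile time
Optimized: x = 18


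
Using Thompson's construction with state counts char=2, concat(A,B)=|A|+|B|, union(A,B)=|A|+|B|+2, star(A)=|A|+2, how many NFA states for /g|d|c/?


Syntax tree has 3 char leaf(s), 2 union(s), 0 star(s)
chars contribute 3×2 = 6; each union adds +2; each star adds +2
Total: 6 + 4 + 0 = 10 states


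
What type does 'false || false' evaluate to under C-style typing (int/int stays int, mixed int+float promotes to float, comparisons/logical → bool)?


Operand types: bool || bool
Rule: logical operators take bool operands and yield bool
Result type: bool


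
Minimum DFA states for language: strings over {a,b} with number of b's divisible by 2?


Track (count of b) mod 2: states 0..1, accept at 0
Minimal DFA: 2 states


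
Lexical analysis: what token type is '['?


Pattern: delimiter/punctuation
Type: PUNCTUATION


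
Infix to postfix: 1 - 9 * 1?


* has higher precedence, evaluate 9*1 first
Postfix: 1 9 1 * -


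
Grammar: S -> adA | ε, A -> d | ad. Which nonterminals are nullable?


A nonterminal is nullable iff some alternative derives ε (directly, or every symbol in it is nullable)
Nullable: {S}


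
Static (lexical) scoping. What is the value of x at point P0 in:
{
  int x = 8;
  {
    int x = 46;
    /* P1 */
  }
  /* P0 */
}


x declared in the same block as P0
x = 8


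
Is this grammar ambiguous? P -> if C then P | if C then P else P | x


dangling else: 'if C then if C then x else x' parses two ways
Ambiguous


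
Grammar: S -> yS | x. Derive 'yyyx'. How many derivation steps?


Derivation: S => yS => yyS => yyyS => yyyx
Steps: 4


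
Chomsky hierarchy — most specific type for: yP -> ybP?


LHS has context (more than one symbol) and |LHS| ≤ |RHS|
Classification: Type 1 (Context-Sensitive)


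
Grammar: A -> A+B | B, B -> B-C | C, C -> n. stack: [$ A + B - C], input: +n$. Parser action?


handle 'B-C' on top
Action: reduce (B -> B-C)


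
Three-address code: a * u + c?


Break into single-operator statements:
t1 = a * u
t2 = t1 + c


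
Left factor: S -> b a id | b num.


Common prefix: 'b'
Factored: S -> b S', S' -> a id | num


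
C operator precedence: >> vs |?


'>>' is shift (level 8); '|' is bitwise OR (level 3)
Higher level binds tighter
'>>' has higher precedence than '|'


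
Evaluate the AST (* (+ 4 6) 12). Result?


Evaluate inner: (+ 4 6) = 10
Evaluate root: (* 10 12) = 120
Result: 120


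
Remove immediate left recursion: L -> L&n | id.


Left-recursive alternatives: L&n; non-recursive: id
Introduce L': L -> idL', L' -> &nL' | ε


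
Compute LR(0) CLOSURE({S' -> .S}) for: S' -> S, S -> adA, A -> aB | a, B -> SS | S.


Start: S' -> .S
For each item with dot before a nonterminal B, add B -> .γ for every B-production
Closure: [S' -> .S, S -> .adA]


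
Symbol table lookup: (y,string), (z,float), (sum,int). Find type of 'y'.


Lookup 'y' → type string


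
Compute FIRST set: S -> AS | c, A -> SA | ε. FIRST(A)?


Per alternative of A: FIRST(SA) = {c}; FIRST(ε) = {ε}
FIRST(A) = {c, ε}


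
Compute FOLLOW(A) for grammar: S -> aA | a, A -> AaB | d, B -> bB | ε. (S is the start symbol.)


$ ∈ FOLLOW(S). For each A -> αBβ: add FIRST(β)\{ε} to FOLLOW(B); if β nullable, add FOLLOW(A).
FOLLOW(A) = {$, a}


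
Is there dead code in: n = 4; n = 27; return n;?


first assignment to n is overwritten before any read
Dead: 'n = 4'


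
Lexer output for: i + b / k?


Scan left to right, longest-match per lexeme
Tokens: ID(i), OP(+), ID(b), OP(/), ID(k)


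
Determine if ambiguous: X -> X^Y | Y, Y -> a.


precedence layered via separate nonterminal Y: deterministic
Unambiguous


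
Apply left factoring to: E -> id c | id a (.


Common prefix: 'id'
Factored: E -> id E', E' -> c | a (


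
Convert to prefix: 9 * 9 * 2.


left-to-right (same/higher precedence on left): tree is (* (* 9 9) 2)
Prefix: * * 9 9 2


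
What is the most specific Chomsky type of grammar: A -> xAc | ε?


Single nonterminal LHS, but x^n c^n is not regular
Classification: Type 2 (Context-Free)


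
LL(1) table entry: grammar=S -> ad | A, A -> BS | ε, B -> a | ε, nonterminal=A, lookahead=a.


For [A, a]: 'a' ∈ FIRST(BS)
Entry: A -> BS


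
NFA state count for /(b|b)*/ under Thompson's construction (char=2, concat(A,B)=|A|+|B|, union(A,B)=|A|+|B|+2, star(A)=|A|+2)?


Syntax tree has 2 char leaf(s), 1 union(s), 1 star(s)
chars contribute 2×2 = 4; each union adds +2; each star adds +2
Total: 4 + 2 + 2 = 8 states


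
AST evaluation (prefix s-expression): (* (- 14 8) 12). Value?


Evaluate inner: (- 14 8) = 6
Evaluate root: (* 6 12) = 72
Result: 72


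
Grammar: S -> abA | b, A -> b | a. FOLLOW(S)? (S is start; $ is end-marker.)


$ ∈ FOLLOW(S). For each A -> αBβ: add FIRST(β)\{ε} to FOLLOW(B); if β nullable, add FOLLOW(A).
FOLLOW(S) = {$}


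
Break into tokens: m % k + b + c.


Scan left to right, longest-match per lexeme
Tokens: ID(m), OP(%), ID(k), OP(+), ID(b), OP(+), ID(c)


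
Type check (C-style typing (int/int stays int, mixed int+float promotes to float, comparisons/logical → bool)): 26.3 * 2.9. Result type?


Operand types: float * float
Rule: mixed int/float promotes to float; int/int stays int
Result type: float


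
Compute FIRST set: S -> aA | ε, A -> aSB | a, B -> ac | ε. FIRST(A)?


Per alternative of A: FIRST(aSB) = {a}; FIRST(a) = {a}
FIRST(A) = {a}


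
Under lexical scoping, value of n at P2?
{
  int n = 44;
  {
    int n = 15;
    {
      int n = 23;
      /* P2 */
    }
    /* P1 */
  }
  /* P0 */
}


n declared in the same block as P2
n = 23


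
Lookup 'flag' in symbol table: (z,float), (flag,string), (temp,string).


Lookup 'flag' → type string


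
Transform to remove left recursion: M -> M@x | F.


Left-recursive alternatives: M@x; non-recursive: F
Introduce M': M -> FM', M' -> @xM' | ε


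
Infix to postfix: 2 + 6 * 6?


* has higher precedence, evaluate 6*6 first
Postfix: 2 6 6 * +


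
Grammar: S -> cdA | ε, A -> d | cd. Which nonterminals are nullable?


A nonterminal is nullable iff some alternative derives ε (directly, or every symbol in it is nullable)
Nullable: {S}


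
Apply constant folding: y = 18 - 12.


18 - 12 = 6 at compile time
Optimized: y = 6


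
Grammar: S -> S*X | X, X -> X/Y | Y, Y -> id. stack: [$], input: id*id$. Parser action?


no handle on stack; shift 'id'
Action: shift


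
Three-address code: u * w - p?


Break into single-operator statements:
t1 = u * w
t2 = t1 - p


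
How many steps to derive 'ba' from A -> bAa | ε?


Derivation: A => bAa => ba
Steps: 2


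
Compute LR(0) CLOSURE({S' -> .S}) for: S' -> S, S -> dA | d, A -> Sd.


Start: S' -> .S
For each item with dot before a nonterminal B, add B -> .γ for every B-production
Closure: [S' -> .S, S -> .dA, S -> .d]


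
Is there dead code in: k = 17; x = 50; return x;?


k is assigned but never read
Dead: 'k = 17'


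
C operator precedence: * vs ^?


'*' is multiplicative (level 10); '^' is bitwise XOR (level 4)
Higher level binds tighter
'*' has higher precedence than '^'


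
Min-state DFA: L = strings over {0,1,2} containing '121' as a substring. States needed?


KMP-style automaton: 3 progress states + 1 absorbing accept = 4
Minimal DFA: 4 states


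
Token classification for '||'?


Pattern: operator symbol
Type: OPERATOR


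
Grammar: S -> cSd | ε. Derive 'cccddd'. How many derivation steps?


Derivation: S => cSd => ccSdd => cccSddd => cccddd
Steps: 4


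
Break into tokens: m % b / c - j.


Scan left to right, longest-match per lexeme
Tokens: ID(m), OP(%), ID(b), OP(/), ID(c), OP(-), ID(j)


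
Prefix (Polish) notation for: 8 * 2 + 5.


left-to-right (same/higher precedence on left): tree is (+ (* 8 2) 5)
Prefix: + * 8 2 5


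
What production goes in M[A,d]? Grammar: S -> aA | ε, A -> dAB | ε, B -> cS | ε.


For [A, d]: 'd' ∈ FIRST(dAB)
Entry: A -> dAB


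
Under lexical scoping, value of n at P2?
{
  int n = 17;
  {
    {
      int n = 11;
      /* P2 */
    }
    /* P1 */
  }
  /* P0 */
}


n declared in the same block as P2
n = 11


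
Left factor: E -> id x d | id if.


Common prefix: 'id'
Factored: E -> id E', E' -> x d | if


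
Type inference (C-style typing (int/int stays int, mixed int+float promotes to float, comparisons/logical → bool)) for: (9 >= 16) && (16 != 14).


Operand types: bool && bool
Rule: logical operators take bool operands and yield bool
Result type: bool


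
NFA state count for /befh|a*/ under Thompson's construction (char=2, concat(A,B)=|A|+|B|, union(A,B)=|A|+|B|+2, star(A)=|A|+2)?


Syntax tree has 5 char leaf(s), 1 union(s), 1 star(s)
chars contribute 5×2 = 10; each union adds +2; each star adds +2
Total: 10 + 2 + 2 = 14 states


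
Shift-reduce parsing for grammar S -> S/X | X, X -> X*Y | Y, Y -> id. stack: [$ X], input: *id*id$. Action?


shift '*' to continue X -> X*Y
Action: shift


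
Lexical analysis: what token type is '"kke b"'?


Pattern: double-quoted sequence
Type: STRING_LITERAL


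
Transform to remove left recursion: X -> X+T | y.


Left-recursive alternatives: X+T; non-recursive: y
Introduce X': X -> yX', X' -> +TX' | ε


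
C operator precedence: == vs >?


'>' is relational (level 7); '==' is equality (level 6)
Higher level binds tighter
'>' has higher precedence than '=='


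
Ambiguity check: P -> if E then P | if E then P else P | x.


dangling else: 'if E then if E then x else x' parses two ways
Ambiguous


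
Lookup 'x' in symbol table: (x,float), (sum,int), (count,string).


Lookup 'x' → type float


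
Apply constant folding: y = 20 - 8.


20 - 8 = 12 at compile time
Optimized: y = 12


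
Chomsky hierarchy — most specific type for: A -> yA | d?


Right-linear: every RHS is a terminal or a terminal followed by one nonterminal
Classification: Type 3 (Regular)


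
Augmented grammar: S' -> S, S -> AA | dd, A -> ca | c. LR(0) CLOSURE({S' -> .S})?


Start: S' -> .S
For each item with dot before a nonterminal B, add B -> .γ for every B-production
Closure: [S' -> .S, S -> .AA, S -> .dd, A -> .ca, A -> .c]


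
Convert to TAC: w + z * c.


Break into single-operator statements:
t1 = z * c
t2 = w + t1


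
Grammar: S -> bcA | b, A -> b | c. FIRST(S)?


Per alternative of S: FIRST(bcA) = {b}; FIRST(b) = {b}
FIRST(S) = {b}


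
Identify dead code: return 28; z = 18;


statement follows a return and is unreachable
Dead: 'z = 18'


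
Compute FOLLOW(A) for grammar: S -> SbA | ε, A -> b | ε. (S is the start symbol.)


$ ∈ FOLLOW(S). For each A -> αBβ: add FIRST(β)\{ε} to FOLLOW(B); if β nullable, add FOLLOW(A).
FOLLOW(A) = {$, b}


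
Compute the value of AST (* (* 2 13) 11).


Evaluate inner: (* 2 13) = 26
Evaluate root: (* 26 11) = 286
Result: 286


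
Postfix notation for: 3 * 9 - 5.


Left to right (same or higher precedence on left)
Postfix: 3 9 * 5 -
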